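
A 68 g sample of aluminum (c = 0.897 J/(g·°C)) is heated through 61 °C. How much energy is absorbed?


q = mcΔT = 68 × 0.897 × 61
= 3720.76 J

3720.76 J


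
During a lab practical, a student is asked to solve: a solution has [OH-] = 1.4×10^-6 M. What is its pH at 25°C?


pOH = -log10([OH-]) = -log10(1.4×10^-6)
= 6 - log10(1.4) = 5.85
pH = 14 - pOH = 14 - 5.85 = 8.15

8.15


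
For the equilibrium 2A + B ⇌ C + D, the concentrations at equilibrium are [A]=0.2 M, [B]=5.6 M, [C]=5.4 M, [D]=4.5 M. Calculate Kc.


Kc = [C][D]/([A]^2[B])
= (5.4^1 × 4.5^1)/(0.2^2 × 5.6^1)
= 24.3/0.224
= 108.5

108.5


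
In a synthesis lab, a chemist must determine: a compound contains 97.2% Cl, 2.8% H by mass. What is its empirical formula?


Assume 100 g sample. Moles of each element:
  Cl: 97.2/35.45 = 2.742 mol
  H: 2.8/1.008 = 2.778 mol
Divide by smallest (2.742):
  Cl: 2.742/2.742 = 1.0
  H: 2.778/2.742 = 1.01
Empirical formula: HCl

HCl


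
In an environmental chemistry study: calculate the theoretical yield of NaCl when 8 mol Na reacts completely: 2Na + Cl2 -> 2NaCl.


Mole ratio NaCl:Na = 2:2
n(NaCl) = 8 × 2/2 = 8.000 mol
mass = 8.000 × 58.44 = 467.52 g

467.52 g


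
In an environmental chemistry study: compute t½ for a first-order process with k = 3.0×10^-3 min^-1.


t½ = ln2/k = 0.693147/(3.0×10^-3 min^-1)
= 231.0 min

231.0 min


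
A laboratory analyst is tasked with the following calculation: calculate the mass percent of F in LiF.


M(LiF) = 1×6.94 + 1×19.0 = 25.94 g/mol
Mass of F = 1 × 19.0 = 19.00 g/mol
% F = 19.00/25.94 × 100 = 73.25%

73.25%


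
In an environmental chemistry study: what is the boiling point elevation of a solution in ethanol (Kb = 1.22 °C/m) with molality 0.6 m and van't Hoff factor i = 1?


ΔTb = Kb × m × i
= 1.22 × 0.6 × 1
= 0.732 °C

0.732 °C


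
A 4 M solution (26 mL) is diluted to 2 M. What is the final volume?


C1V1 = C2V2
4 × 26 = 2 × V2
V2 = 104/2 = 52.0 mL

52.0 mL


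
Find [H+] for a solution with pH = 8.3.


[H+] = 10^(-pH) = 10^(-8.3)
= 5.01×10^-9 M

5.01×10^-9 M


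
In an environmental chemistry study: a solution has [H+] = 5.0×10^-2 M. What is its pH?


pH = -log10([H+]) = -log10(5.0×10^-2)
= 2 - log10(5.0)
= 2 - 0.7
= 1.3

1.3


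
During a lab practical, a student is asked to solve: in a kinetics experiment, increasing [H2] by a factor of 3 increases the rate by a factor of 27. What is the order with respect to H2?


rate ∝ [H2]^n
3^n = 27 → n = 3
Order in H2: 3

3


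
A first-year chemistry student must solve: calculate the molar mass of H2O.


M(H2O) = 2×1.008 + 1×16.0
= 2.02 + 16.0
= 18.02 g/mol

18.02 g/mol


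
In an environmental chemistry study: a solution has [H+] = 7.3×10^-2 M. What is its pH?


pH = -log10([H+]) = -log10(7.3×10^-2)
= 2 - log10(7.3)
= 2 - 0.86
= 1.14

1.14


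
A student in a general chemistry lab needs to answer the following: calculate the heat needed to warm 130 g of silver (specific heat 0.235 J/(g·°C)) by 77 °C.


q = mcΔT = 130 × 0.235 × 77
= 2352.35 J

2352.35 J


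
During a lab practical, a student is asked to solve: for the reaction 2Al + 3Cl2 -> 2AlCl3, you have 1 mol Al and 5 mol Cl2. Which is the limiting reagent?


Mole ratio available / coefficient:
  Al: 1/2 = 0.500
  Cl2: 5/3 = 1.667
Smaller ratio is limiting.

Al


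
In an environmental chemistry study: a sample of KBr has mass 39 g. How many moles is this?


M(KBr) = 119.0 g/mol
n = mass/M = 39/119.0 = 0.3277 mol

0.3277 mol


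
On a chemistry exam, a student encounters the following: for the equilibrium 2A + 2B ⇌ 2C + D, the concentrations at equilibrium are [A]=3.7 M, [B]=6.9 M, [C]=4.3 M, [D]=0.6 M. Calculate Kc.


Kc = [C]^2[D]/([A]^2[B]^2)
= (4.3^2 × 0.6^1)/(3.7^2 × 6.9^2)
= 11.094/651.7809
= 0.01702

0.01702


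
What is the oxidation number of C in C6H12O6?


6x + 12(+1) + 6(-2) = 0, so x = +0
Oxidation number: +0

+0


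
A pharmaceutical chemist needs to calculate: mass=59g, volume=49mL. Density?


ρ = mass/volume
= 59/49
= 1.204 g/mL

1.204 g/mL


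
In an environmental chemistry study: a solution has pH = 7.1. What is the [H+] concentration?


[H+] = 10^(-pH) = 10^(-7.1)
= 7.94×10^-8 M

7.94×10^-8 M


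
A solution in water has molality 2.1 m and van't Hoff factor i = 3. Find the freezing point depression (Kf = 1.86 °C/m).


ΔTf = Kf × m × i
= 1.86 × 2.1 × 3
= 11.718 °C

11.718 °C


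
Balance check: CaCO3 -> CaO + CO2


Equation: CaCO3 -> CaO + CO2
Check atoms: C: 1=1, Ca: 1=1, O: 3=3
Balanced

Yes, balanced


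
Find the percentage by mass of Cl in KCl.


M(KCl) = 1×39.1 + 1×35.45 = 74.55 g/mol
Mass of Cl = 1 × 35.45 = 35.45 g/mol
% Cl = 35.45/74.55 × 100 = 47.55%

47.55%


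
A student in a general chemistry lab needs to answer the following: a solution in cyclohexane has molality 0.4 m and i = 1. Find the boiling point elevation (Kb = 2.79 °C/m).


ΔTb = Kb × m × i
= 2.79 × 0.4 × 1
= 1.116 °C

1.116 °C


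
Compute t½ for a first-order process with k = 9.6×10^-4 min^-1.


t½ = ln2/k = 0.693147/(9.6×10^-4 min^-1)
= 722.0 min

722.0 min


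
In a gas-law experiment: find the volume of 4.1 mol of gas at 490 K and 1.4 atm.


PV = nRT  (R = 0.08206 L·atm/(mol·K))
V = nRT/P = 4.1×0.08206×490/1.4
= 117.756 L

117.756 L


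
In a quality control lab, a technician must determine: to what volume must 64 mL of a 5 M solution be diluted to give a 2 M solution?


C1V1 = C2V2
5 × 64 = 2 × V2
V2 = 320/2 = 160.0 mL

160.0 mL


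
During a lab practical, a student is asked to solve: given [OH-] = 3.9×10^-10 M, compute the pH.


pOH = -log10([OH-]) = -log10(3.9×10^-10)
= 10 - log10(3.9) = 9.41
pH = 14 - pOH = 14 - 9.41 = 4.59

4.59


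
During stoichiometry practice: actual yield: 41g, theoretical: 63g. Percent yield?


% yield = actual/theoretical × 100
= 41/63 × 100
= 65.08%

65.08%


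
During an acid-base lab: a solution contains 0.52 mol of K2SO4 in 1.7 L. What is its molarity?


M = n/V = 0.52/1.7 = 0.306 mol/L

0.306 M


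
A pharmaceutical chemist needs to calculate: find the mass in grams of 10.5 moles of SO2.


M(SO2) = 64.07 g/mol
mass = n × M = 10.5 × 64.07 = 672.74 g

672.74 g


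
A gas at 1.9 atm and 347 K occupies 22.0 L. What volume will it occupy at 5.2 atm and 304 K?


P1V1/T1 = P2V2/T2
V2 = P1V1T2/(T1P2)
= 1.9×22.0×304/(347×5.2)
= 7.042 L

7.042 L


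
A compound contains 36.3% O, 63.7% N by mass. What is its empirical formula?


Assume 100 g sample. Moles of each element:
  O: 36.3/16.0 = 2.269 mol
  N: 63.7/14.01 = 4.547 mol
Divide by smallest (2.269):
  O: 2.269/2.269 = 1.0
  N: 4.547/2.269 = 2.0
Empirical formula: N2O

N2O


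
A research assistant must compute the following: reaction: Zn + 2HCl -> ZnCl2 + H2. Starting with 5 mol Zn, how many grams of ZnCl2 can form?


Mole ratio ZnCl2:Zn = 1:1
n(ZnCl2) = 5 × 1/1 = 5.000 mol
mass = 5.000 × 136.28 = 681.4 g

681.4 g


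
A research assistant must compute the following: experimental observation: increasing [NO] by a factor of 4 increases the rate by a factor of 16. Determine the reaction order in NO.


rate ∝ [NO]^n
4^n = 16 → n = 2
Order in NO: 2

2


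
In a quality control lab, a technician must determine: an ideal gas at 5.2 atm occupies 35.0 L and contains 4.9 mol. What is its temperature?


PV = nRT  (R = 0.08206 L·atm/(mol·K))
T = PV/(nR) = 5.2×35.0/(4.9×0.08206)
= 182.00/0.402094
= 452.63 K

452.63 K


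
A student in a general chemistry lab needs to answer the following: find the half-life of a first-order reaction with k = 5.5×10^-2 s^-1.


t½ = ln2/k = 0.693147/(5.5×10^-2 s^-1)
= 12.60 s

12.60 s


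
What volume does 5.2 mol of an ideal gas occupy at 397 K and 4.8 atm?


PV = nRT  (R = 0.08206 L·atm/(mol·K))
V = nRT/P = 5.2×0.08206×397/4.8
= 35.293 L

35.293 L


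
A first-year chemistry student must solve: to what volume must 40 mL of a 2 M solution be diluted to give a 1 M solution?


C1V1 = C2V2
2 × 40 = 1 × V2
V2 = 80/1 = 80.0 mL

80.0 mL


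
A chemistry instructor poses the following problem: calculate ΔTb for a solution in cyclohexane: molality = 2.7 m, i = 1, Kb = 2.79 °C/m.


ΔTb = Kb × m × i
= 2.79 × 2.7 × 1
= 7.533 °C

7.533 °C


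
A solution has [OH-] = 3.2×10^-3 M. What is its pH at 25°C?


pOH = -log10([OH-]) = -log10(3.2×10^-3)
= 3 - log10(3.2) = 2.49
pH = 14 - pOH = 14 - 2.49 = 11.51

11.51


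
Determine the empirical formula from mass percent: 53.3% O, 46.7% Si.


Assume 100 g sample. Moles of each element:
  O: 53.3/16.0 = 3.331 mol
  Si: 46.7/28.09 = 1.663 mol
Divide by smallest (1.663):
  O: 3.331/1.663 = 2.0
  Si: 1.663/1.663 = 1.0
Empirical formula: SiO2

SiO2


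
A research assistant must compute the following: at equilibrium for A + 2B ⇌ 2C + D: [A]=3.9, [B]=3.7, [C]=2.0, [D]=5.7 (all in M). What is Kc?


Kc = [C]^2[D]/([A][B]^2)
= (2.0^2 × 5.7^1)/(3.9^1 × 3.7^2)
= 22.8/53.391
= 0.4270

0.4270


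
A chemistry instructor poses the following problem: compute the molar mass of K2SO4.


M(K2SO4) = 2×39.1 + 1×32.07 + 4×16.0
= 78.2 + 32.07 + 64.0
= 174.27 g/mol

174.27 g/mol


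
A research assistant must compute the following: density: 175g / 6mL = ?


ρ = mass/volume
= 175/6
= 29.167 g/mL

29.167 g/mL


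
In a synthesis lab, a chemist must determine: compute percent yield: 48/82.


% yield = actual/theoretical × 100
= 48/82 × 100
= 58.54%

58.54%


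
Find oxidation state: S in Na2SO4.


2(+1) + x + 4(-2) = 0, so x = +6
Oxidation number: +6

+6


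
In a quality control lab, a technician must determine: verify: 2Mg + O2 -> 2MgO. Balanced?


Equation: 2Mg + O2 -> 2MgO
Check atoms: Mg: 2=2, O: 2=2
Balanced

Yes, balanced


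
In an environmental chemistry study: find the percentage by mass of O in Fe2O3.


M(Fe2O3) = 2×55.85 + 3×16.0 = 159.70 g/mol
Mass of O = 3 × 16.0 = 48.00 g/mol
% O = 48.00/159.70 × 100 = 30.06%

30.06%


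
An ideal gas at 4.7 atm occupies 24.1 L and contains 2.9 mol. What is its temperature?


PV = nRT  (R = 0.08206 L·atm/(mol·K))
T = PV/(nR) = 4.7×24.1/(2.9×0.08206)
= 113.27/0.237974
= 475.98 K

475.98 K


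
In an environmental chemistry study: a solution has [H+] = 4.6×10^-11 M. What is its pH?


pH = -log10([H+]) = -log10(4.6×10^-11)
= 11 - log10(4.6)
= 11 - 0.66
= 10.34

10.34


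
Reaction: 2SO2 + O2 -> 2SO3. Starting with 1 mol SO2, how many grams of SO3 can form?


Mole ratio SO3:SO2 = 2:2
n(SO3) = 1 × 2/2 = 1.000 mol
mass = 1.000 × 80.07 = 80.07 g

80.07 g


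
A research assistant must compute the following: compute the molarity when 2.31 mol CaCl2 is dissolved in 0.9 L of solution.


M = n/V = 2.31/0.9 = 2.567 mol/L

2.567 M


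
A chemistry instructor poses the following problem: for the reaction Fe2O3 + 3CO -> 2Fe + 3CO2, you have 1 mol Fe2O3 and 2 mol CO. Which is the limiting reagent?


Mole ratio available / coefficient:
  Fe2O3: 1/1 = 1.000
  CO: 2/3 = 0.667
Smaller ratio is limiting.

CO


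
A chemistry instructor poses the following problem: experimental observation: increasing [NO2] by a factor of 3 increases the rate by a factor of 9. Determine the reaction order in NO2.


rate ∝ [NO2]^n
3^n = 9 → n = 2
Order in NO2: 2

2


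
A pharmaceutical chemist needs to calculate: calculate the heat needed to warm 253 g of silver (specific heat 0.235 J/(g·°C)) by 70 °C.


q = mcΔT = 253 × 0.235 × 70
= 4161.85 J

4161.85 J


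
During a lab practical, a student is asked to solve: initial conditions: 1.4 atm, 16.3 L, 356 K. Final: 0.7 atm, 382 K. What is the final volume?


P1V1/T1 = P2V2/T2
V2 = P1V1T2/(T1P2)
= 1.4×16.3×382/(356×0.7)
= 34.981 L

34.981 L


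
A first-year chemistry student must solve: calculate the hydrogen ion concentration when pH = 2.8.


[H+] = 10^(-pH) = 10^(-2.8)
= 1.58×10^-3 M

1.58×10^-3 M


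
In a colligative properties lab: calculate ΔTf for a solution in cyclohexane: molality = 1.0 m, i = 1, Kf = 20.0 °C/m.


ΔTf = Kf × m × i
= 20.0 × 1.0 × 1
= 20.0 °C

20.0 °C


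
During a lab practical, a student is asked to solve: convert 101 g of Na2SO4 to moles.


M(Na2SO4) = 142.05 g/mol
n = mass/M = 101/142.05 = 0.711 mol

0.711 mol


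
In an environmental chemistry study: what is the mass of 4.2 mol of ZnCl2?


M(ZnCl2) = 136.28 g/mol
mass = n × M = 4.2 × 136.28 = 572.38 g

572.38 g


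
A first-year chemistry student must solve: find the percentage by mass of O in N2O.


M(N2O) = 2×14.01 + 1×16.0 = 44.02 g/mol
Mass of O = 1 × 16.0 = 16.00 g/mol
% O = 16.00/44.02 × 100 = 36.35%

36.35%


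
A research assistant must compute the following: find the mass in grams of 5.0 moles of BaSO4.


M(BaSO4) = 233.4 g/mol
mass = n × M = 5.0 × 233.4 = 1167.00 g

1167.00 g


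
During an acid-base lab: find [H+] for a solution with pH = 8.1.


[H+] = 10^(-pH) = 10^(-8.1)
= 7.94×10^-9 M

7.94×10^-9 M


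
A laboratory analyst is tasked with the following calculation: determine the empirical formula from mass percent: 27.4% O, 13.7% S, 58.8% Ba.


Assume 100 g sample. Moles of each element:
  O: 27.4/16.0 = 1.712 mol
  S: 13.7/32.07 = 0.427 mol
  Ba: 58.8/137.33 = 0.428 mol
Divide by smallest (0.427):
  O: 1.712/0.427 = 4.01
  S: 0.427/0.427 = 1.0
  Ba: 0.428/0.427 = 1.0
Empirical formula: BaSO4

BaSO4


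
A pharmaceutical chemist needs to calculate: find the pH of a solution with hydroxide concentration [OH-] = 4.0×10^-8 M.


pOH = -log10([OH-]) = -log10(4.0×10^-8)
= 8 - log10(4.0) = 7.4
pH = 14 - pOH = 14 - 7.4 = 6.6

6.6


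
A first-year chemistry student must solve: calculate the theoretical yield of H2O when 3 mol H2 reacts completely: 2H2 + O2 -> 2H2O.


Mole ratio H2O:H2 = 2:2
n(H2O) = 3 × 2/2 = 3.000 mol
mass = 3.000 × 18.02 = 54.06 g

54.06 g


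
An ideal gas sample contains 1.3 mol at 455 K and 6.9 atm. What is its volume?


PV = nRT  (R = 0.08206 L·atm/(mol·K))
V = nRT/P = 1.3×0.08206×455/6.9
= 7.035 L

7.035 L


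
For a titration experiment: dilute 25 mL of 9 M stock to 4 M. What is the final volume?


C1V1 = C2V2
9 × 25 = 4 × V2
V2 = 225/4 = 56.25 mL

56.25 mL


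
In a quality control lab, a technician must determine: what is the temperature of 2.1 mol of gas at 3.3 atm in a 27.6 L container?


PV = nRT  (R = 0.08206 L·atm/(mol·K))
T = PV/(nR) = 3.3×27.6/(2.1×0.08206)
= 91.08/0.172326
= 528.53 K

528.53 K


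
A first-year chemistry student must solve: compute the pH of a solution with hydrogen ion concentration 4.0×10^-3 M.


pH = -log10([H+]) = -log10(4.0×10^-3)
= 3 - log10(4.0)
= 3 - 0.6
= 2.4

2.4


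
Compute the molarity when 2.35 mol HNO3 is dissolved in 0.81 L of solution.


M = n/V = 2.35/0.81 = 2.901 mol/L

2.901 M


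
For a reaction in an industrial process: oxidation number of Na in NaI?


Group 1 metal: +1
Oxidation number: +1

+1


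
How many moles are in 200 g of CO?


M(CO) = 28.01 g/mol
n = mass/M = 200/28.01 = 7.1403 mol

7.1403 mol


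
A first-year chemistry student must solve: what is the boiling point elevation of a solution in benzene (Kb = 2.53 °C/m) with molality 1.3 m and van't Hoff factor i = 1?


ΔTb = Kb × m × i
= 2.53 × 1.3 × 1
= 3.289 °C

3.289 °C


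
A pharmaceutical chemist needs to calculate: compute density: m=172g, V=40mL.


ρ = mass/volume
= 172/40
= 4.3 g/mL

4.3 g/mL


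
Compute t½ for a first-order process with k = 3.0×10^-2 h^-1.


t½ = ln2/k = 0.693147/(3.0×10^-2 h^-1)
= 23.10 h

23.10 h


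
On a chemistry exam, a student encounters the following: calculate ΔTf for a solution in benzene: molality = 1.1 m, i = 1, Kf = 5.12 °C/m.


ΔTf = Kf × m × i
= 5.12 × 1.1 × 1
= 5.632 °C

5.632 °C


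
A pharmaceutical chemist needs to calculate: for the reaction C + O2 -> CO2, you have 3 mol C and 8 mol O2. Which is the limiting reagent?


Mole ratio available / coefficient:
  C: 3/1 = 3.000
  O2: 8/1 = 8.000
Smaller ratio is limiting.

C


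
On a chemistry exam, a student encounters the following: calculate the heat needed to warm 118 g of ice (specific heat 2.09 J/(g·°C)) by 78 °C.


q = mcΔT = 118 × 2.09 × 78
= 19236.36 J

19236.36 J


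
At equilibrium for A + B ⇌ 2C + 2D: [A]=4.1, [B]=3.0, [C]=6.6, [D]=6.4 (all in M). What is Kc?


Kc = [C]^2[D]^2/([A][B])
= (6.6^2 × 6.4^2)/(4.1^1 × 3.0^1)
= 1784.2176/12.3
= 145.1

145.1


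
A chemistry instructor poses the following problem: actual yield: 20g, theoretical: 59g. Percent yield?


% yield = actual/theoretical × 100
= 20/59 × 100
= 33.9%

33.9%


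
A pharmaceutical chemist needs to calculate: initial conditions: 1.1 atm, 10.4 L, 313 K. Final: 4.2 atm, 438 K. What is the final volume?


P1V1/T1 = P2V2/T2
V2 = P1V1T2/(T1P2)
= 1.1×10.4×438/(313×4.2)
= 3.812 L

3.812 L


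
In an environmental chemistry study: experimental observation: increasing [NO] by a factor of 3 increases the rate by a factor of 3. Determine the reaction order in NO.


rate ∝ [NO]^n
3^n = 3 → n = 1
Order in NO: 1

1


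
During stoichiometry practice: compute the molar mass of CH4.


M(CH4) = 1×12.01 + 4×1.008
= 12.01 + 4.03
= 16.04 g/mol

16.04 g/mol


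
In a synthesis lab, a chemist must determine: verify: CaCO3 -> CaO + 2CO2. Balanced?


Equation: CaCO3 -> CaO + 2CO2
Check atoms: C: 1≠2, Ca: 1=1, O: 3≠5
Not balanced

No, not balanced


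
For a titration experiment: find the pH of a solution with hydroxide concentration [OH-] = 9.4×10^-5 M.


pOH = -log10([OH-]) = -log10(9.4×10^-5)
= 5 - log10(9.4) = 4.03
pH = 14 - pOH = 14 - 4.03 = 9.97

9.97


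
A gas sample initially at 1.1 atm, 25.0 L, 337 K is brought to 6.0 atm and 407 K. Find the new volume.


P1V1/T1 = P2V2/T2
V2 = P1V1T2/(T1P2)
= 1.1×25.0×407/(337×6.0)
= 5.535 L

5.535 L


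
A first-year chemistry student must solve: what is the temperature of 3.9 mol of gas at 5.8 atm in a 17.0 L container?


PV = nRT  (R = 0.08206 L·atm/(mol·K))
T = PV/(nR) = 5.8×17.0/(3.9×0.08206)
= 98.60/0.320034
= 308.09 K

308.09 K


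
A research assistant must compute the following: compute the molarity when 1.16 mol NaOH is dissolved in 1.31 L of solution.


M = n/V = 1.16/1.31 = 0.885 mol/L

0.885 M


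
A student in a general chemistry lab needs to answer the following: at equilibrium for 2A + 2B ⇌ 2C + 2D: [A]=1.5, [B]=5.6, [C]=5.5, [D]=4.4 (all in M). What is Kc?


Kc = [C]^2[D]^2/([A]^2[B]^2)
= (5.5^2 × 4.4^2)/(1.5^2 × 5.6^2)
= 585.64/70.56
= 8.300

8.300


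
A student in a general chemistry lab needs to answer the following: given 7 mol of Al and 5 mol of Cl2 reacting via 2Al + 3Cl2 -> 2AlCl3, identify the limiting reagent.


Mole ratio available / coefficient:
  Al: 7/2 = 3.500
  Cl2: 5/3 = 1.667
Smaller ratio is limiting.

Cl2


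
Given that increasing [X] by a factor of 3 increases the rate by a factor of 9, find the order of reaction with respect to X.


rate ∝ [X]^n
3^n = 9 → n = 2
Order in X: 2

2


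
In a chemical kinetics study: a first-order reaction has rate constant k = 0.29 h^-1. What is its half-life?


t½ = ln2/k = 0.693147/(0.29 h^-1)
= 2.390 h

2.390 h


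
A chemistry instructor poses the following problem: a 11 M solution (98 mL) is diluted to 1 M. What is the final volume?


C1V1 = C2V2
11 × 98 = 1 × V2
V2 = 1078/1 = 1078.0 mL

1078.0 mL


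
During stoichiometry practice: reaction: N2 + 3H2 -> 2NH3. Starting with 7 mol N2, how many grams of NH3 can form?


Mole ratio NH3:N2 = 2:1
n(NH3) = 7 × 2/1 = 14.000 mol
mass = 14.000 × 17.03 = 238.42 g

238.42 g


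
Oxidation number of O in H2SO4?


O is usually -2
Oxidation number: -2

-2


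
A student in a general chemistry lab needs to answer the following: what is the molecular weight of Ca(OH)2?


M(Ca(OH)2) = 1×40.08 + 2×16.0 + 2×1.008
= 40.08 + 32.0 + 2.02
= 74.1 g/mol

74.1 g/mol


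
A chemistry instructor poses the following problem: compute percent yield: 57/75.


% yield = actual/theoretical × 100
= 57/75 × 100
= 76.0%

76.0%


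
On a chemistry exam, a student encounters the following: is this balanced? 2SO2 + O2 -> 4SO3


Equation: 2SO2 + O2 -> 4SO3
Check atoms: O: 6≠12, S: 2≠4
Not balanced

No, not balanced


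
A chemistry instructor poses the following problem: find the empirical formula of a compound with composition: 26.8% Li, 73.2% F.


Assume 100 g sample. Moles of each element:
  Li: 26.8/6.94 = 3.862 mol
  F: 73.2/19.0 = 3.853 mol
Divide by smallest (3.853):
  Li: 3.862/3.853 = 1.0
  F: 3.853/3.853 = 1.0
Empirical formula: LiF

LiF


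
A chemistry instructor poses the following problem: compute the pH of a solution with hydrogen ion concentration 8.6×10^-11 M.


pH = -log10([H+]) = -log10(8.6×10^-11)
= 11 - log10(8.6)
= 11 - 0.93
= 10.07

10.07


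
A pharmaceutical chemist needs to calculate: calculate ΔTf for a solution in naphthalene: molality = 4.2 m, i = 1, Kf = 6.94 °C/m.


ΔTf = Kf × m × i
= 6.94 × 4.2 × 1
= 29.148 °C

29.148 °C


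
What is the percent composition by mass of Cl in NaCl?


M(NaCl) = 1×22.99 + 1×35.45 = 58.44 g/mol
Mass of Cl = 1 × 35.45 = 35.45 g/mol
% Cl = 35.45/58.44 × 100 = 60.66%

60.66%


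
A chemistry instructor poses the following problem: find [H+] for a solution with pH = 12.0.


[H+] = 10^(-pH) = 10^(-12.0)
= 1.0×10^-12 M

1.0×10^-12 M


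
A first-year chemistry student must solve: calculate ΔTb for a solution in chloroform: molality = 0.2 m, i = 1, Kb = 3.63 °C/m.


ΔTb = Kb × m × i
= 3.63 × 0.2 × 1
= 0.726 °C

0.726 °C


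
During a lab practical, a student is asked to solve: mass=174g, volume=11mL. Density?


ρ = mass/volume
= 174/11
= 15.818 g/mL

15.818 g/mL


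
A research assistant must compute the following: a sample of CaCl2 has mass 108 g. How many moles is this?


M(CaCl2) = 110.98 g/mol
n = mass/M = 108/110.98 = 0.9731 mol

0.9731 mol


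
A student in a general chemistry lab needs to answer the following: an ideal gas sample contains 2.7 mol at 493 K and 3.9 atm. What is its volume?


PV = nRT  (R = 0.08206 L·atm/(mol·K))
V = nRT/P = 2.7×0.08206×493/3.9
= 28.008 L

28.008 L


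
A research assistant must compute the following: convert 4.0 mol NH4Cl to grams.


M(NH4Cl) = 53.49 g/mol
mass = n × M = 4.0 × 53.49 = 213.96 g

213.96 g


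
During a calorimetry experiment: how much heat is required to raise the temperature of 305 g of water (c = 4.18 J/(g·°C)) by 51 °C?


q = mcΔT = 305 × 4.18 × 51
= 65019.90 J

65019.90 J


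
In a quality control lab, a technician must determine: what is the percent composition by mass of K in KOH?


M(KOH) = 1×39.1 + 1×16.0 + 1×1.008 = 56.108 g/mol
Mass of K = 1 × 39.1 = 39.10 g/mol
% K = 39.10/56.108 × 100 = 69.69%

69.69%


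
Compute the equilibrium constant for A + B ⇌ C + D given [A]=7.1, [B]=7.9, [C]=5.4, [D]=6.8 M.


Kc = [C][D]/([A][B])
= (5.4^1 × 6.8^1)/(7.1^1 × 7.9^1)
= 36.72/56.09
= 0.6547

0.6547


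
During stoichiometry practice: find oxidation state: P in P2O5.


2x + 5(-2) = 0, so x = +5
Oxidation number: +5

+5


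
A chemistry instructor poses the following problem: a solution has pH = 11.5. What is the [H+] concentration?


[H+] = 10^(-pH) = 10^(-11.5)
= 3.16×10^-12 M

3.16×10^-12 M


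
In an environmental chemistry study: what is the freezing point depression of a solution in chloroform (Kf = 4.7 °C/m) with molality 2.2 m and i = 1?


ΔTf = Kf × m × i
= 4.7 × 2.2 × 1
= 10.34 °C

10.34 °C


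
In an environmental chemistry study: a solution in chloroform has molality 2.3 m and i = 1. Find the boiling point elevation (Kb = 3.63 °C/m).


ΔTb = Kb × m × i
= 3.63 × 2.3 × 1
= 8.349 °C

8.349 °C


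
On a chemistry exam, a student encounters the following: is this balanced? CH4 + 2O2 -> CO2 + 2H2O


Equation: CH4 + 2O2 -> CO2 + 2H2O
Check atoms: C: 1=1, H: 4=4, O: 4=4
Balanced

Yes, balanced


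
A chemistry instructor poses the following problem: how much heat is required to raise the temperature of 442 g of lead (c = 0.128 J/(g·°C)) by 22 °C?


q = mcΔT = 442 × 0.128 × 22
= 1244.67 J

1244.67 J


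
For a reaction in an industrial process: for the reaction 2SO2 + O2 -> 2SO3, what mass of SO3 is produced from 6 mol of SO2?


Mole ratio SO3:SO2 = 2:2
n(SO3) = 6 × 2/2 = 6.000 mol
mass = 6.000 × 80.07 = 480.42 g

480.42 g


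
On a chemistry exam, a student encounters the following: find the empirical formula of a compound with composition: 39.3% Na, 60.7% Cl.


Assume 100 g sample. Moles of each element:
  Na: 39.3/22.99 = 1.709 mol
  Cl: 60.7/35.45 = 1.712 mol
Divide by smallest (1.709):
  Na: 1.709/1.709 = 1.0
  Cl: 1.712/1.709 = 1.0
Empirical formula: NaCl

NaCl


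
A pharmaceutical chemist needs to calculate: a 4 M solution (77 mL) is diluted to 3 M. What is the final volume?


C1V1 = C2V2
4 × 77 = 3 × V2
V2 = 308/3 = 102.67 mL

102.67 mL


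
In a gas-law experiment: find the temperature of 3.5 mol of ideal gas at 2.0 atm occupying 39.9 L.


PV = nRT  (R = 0.08206 L·atm/(mol·K))
T = PV/(nR) = 2.0×39.9/(3.5×0.08206)
= 79.80/0.287210
= 277.85 K

277.85 K


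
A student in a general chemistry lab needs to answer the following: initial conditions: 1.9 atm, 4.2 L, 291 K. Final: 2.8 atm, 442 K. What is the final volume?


P1V1/T1 = P2V2/T2
V2 = P1V1T2/(T1P2)
= 1.9×4.2×442/(291×2.8)
= 4.329 L

4.329 L


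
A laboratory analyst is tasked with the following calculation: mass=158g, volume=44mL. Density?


ρ = mass/volume
= 158/44
= 3.591 g/mL

3.591 g/mL


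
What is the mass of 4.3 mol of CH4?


M(CH4) = 16.04 g/mol
mass = n × M = 4.3 × 16.04 = 68.97 g

68.97 g


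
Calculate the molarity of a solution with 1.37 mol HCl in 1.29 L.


M = n/V = 1.37/1.29 = 1.062 mol/L

1.062 M


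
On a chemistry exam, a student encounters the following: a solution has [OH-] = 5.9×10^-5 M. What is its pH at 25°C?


pOH = -log10([OH-]) = -log10(5.9×10^-5)
= 5 - log10(5.9) = 4.23
pH = 14 - pOH = 14 - 4.23 = 9.77

9.77


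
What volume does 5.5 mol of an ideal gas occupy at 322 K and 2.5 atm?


PV = nRT  (R = 0.08206 L·atm/(mol·K))
V = nRT/P = 5.5×0.08206×322/2.5
= 58.131 L

58.131 L


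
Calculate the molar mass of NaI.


M(NaI) = 1×22.99 + 1×126.9
= 22.99 + 126.9
= 149.89 g/mol

149.89 g/mol


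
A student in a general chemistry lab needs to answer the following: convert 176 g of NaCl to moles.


M(NaCl) = 58.44 g/mol
n = mass/M = 176/58.44 = 3.0116 mol

3.0116 mol


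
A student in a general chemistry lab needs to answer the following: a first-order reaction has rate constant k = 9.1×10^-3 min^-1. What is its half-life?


t½ = ln2/k = 0.693147/(9.1×10^-3 min^-1)
= 76.17 min

76.17 min


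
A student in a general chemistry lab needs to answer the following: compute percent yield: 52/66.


% yield = actual/theoretical × 100
= 52/66 × 100
= 78.79%

78.79%


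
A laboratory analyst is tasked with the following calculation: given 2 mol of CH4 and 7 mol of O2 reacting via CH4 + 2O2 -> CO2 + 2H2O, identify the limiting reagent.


Mole ratio available / coefficient:
  CH4: 2/1 = 2.000
  O2: 7/2 = 3.500
Smaller ratio is limiting.

CH4


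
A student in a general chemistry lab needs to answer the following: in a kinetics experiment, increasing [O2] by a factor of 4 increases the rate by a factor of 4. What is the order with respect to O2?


rate ∝ [O2]^n
4^n = 4 → n = 1
Order in O2: 1

1


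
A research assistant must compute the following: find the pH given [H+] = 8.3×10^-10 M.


pH = -log10([H+]) = -log10(8.3×10^-10)
= 10 - log10(8.3)
= 10 - 0.92
= 9.08

9.08


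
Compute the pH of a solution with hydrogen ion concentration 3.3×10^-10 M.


pH = -log10([H+]) = -log10(3.3×10^-10)
= 10 - log10(3.3)
= 10 - 0.52
= 9.48

9.48


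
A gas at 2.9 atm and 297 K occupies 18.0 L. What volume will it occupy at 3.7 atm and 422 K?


P1V1/T1 = P2V2/T2
V2 = P1V1T2/(T1P2)
= 2.9×18.0×422/(297×3.7)
= 20.046 L

20.046 L


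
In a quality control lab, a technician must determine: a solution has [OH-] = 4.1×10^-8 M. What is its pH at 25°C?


pOH = -log10([OH-]) = -log10(4.1×10^-8)
= 8 - log10(4.1) = 7.39
pH = 14 - pOH = 14 - 7.39 = 6.61

6.61


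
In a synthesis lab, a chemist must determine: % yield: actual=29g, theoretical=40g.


% yield = actual/theoretical × 100
= 29/40 × 100
= 72.5%

72.5%


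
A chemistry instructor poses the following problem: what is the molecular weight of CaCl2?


M(CaCl2) = 1×40.08 + 2×35.45
= 40.08 + 70.9
= 110.98 g/mol

110.98 g/mol


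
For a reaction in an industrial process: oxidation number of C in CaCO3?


(+2) + x + 3(-2) = 0, so x = +4
Oxidation number: +4

+4


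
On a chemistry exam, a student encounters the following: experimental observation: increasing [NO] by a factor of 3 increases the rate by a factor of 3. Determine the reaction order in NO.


rate ∝ [NO]^n
3^n = 3 → n = 1
Order in NO: 1

1


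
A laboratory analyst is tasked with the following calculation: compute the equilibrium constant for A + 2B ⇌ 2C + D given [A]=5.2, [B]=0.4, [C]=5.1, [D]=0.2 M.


Kc = [C]^2[D]/([A][B]^2)
= (5.1^2 × 0.2^1)/(5.2^1 × 0.4^2)
= 5.202/0.832
= 6.252

6.252


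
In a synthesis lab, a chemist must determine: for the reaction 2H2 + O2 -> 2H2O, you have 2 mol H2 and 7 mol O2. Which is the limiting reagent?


Mole ratio available / coefficient:
  H2: 2/2 = 1.000
  O2: 7/1 = 7.000
Smaller ratio is limiting.

H2


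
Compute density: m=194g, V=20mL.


ρ = mass/volume
= 194/20
= 9.7 g/mL

9.7 g/mL


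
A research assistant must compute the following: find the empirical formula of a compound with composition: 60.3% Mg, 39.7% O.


Assume 100 g sample. Moles of each element:
  Mg: 60.3/24.31 = 2.48 mol
  O: 39.7/16.0 = 2.481 mol
Divide by smallest (2.48):
  Mg: 2.48/2.48 = 1.0
  O: 2.481/2.48 = 1.0
Empirical formula: MgO

MgO


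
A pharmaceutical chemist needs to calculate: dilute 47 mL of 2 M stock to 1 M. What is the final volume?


C1V1 = C2V2
2 × 47 = 1 × V2
V2 = 94/1 = 94.0 mL

94.0 mL


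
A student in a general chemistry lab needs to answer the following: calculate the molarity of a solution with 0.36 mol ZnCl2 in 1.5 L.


M = n/V = 0.36/1.5 = 0.240 mol/L

0.240 M


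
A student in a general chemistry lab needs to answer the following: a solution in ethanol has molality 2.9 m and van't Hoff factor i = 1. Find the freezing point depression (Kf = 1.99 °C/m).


ΔTf = Kf × m × i
= 1.99 × 2.9 × 1
= 5.771 °C

5.771 °C


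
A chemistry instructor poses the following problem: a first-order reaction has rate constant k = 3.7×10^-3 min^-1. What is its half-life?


t½ = ln2/k = 0.693147/(3.7×10^-3 min^-1)
= 187.3 min

187.3 min


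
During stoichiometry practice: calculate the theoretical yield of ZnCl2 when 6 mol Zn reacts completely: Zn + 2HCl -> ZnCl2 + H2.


Mole ratio ZnCl2:Zn = 1:1
n(ZnCl2) = 6 × 1/1 = 6.000 mol
mass = 6.000 × 136.28 = 817.68 g

817.68 g


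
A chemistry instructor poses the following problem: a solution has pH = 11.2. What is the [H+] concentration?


[H+] = 10^(-pH) = 10^(-11.2)
= 6.31×10^-12 M

6.31×10^-12 M


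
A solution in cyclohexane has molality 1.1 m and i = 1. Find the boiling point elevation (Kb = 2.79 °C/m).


ΔTb = Kb × m × i
= 2.79 × 1.1 × 1
= 3.069 °C

3.069 °C


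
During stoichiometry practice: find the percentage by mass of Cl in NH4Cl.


M(NH4Cl) = 1×14.01 + 4×1.008 + 1×35.45 = 53.492 g/mol
Mass of Cl = 1 × 35.45 = 35.45 g/mol
% Cl = 35.45/53.492 × 100 = 66.27%

66.27%


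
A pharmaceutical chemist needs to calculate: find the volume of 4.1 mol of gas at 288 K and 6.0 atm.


PV = nRT  (R = 0.08206 L·atm/(mol·K))
V = nRT/P = 4.1×0.08206×288/6.0
= 16.149 L

16.149 L


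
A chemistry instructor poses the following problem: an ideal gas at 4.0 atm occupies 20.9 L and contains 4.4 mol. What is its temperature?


PV = nRT  (R = 0.08206 L·atm/(mol·K))
T = PV/(nR) = 4.0×20.9/(4.4×0.08206)
= 83.60/0.361064
= 231.54 K

231.54 K


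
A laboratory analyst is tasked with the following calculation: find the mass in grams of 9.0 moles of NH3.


M(NH3) = 17.03 g/mol
mass = n × M = 9.0 × 17.03 = 153.27 g

153.27 g


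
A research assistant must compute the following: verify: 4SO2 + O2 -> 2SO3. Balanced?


Equation: 4SO2 + O2 -> 2SO3
Check atoms: O: 10≠6, S: 4≠2
Not balanced

No, not balanced


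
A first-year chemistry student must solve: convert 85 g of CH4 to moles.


M(CH4) = 16.04 g/mol
n = mass/M = 85/16.04 = 5.2993 mol

5.2993 mol


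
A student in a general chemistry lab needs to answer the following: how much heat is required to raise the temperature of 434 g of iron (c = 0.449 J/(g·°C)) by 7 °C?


q = mcΔT = 434 × 0.449 × 7
= 1364.06 J

1364.06 J


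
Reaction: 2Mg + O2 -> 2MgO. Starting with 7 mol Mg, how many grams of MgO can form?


Mole ratio MgO:Mg = 2:2
n(MgO) = 7 × 2/2 = 7.000 mol
mass = 7.000 × 40.31 = 282.17 g

282.17 g


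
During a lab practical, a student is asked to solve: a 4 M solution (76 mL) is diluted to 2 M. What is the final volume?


C1V1 = C2V2
4 × 76 = 2 × V2
V2 = 304/2 = 152.0 mL

152.0 mL


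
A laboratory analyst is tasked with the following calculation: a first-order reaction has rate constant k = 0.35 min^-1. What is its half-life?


t½ = ln2/k = 0.693147/(0.35 min^-1)
= 1.980 min

1.980 min


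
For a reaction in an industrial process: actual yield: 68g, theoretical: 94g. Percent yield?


% yield = actual/theoretical × 100
= 68/94 × 100
= 72.34%

72.34%


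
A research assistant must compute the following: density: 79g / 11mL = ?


ρ = mass/volume
= 79/11
= 7.182 g/mL

7.182 g/mL


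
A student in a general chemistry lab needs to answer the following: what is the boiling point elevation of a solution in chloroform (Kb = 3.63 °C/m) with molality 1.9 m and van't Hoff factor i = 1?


ΔTb = Kb × m × i
= 3.63 × 1.9 × 1
= 6.897 °C

6.897 °C


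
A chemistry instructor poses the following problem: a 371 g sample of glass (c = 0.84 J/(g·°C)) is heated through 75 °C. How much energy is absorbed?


q = mcΔT = 371 × 0.84 × 75
= 23373.00 J

23373.00 J


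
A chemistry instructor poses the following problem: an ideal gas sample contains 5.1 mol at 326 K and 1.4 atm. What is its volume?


PV = nRT  (R = 0.08206 L·atm/(mol·K))
V = nRT/P = 5.1×0.08206×326/1.4
= 97.452 L

97.452 L


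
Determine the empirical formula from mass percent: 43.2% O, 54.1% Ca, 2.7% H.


Assume 100 g sample. Moles of each element:
  O: 43.2/16.0 = 2.7 mol
  Ca: 54.1/40.08 = 1.35 mol
  H: 2.7/1.008 = 2.679 mol
Divide by smallest (1.35):
  O: 2.7/1.35 = 2.0
  Ca: 1.35/1.35 = 1.0
  H: 2.679/1.35 = 1.98
Empirical formula: CaO2H2

CaO2H2


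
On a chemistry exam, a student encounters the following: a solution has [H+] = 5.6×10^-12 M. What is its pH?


pH = -log10([H+]) = -log10(5.6×10^-12)
= 12 - log10(5.6)
= 12 - 0.75
= 11.25

11.25


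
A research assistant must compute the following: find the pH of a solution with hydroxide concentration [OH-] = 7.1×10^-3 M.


pOH = -log10([OH-]) = -log10(7.1×10^-3)
= 3 - log10(7.1) = 2.15
pH = 14 - pOH = 14 - 2.15 = 11.85

11.85


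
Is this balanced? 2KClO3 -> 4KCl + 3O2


Equation: 2KClO3 -> 4KCl + 3O2
Check atoms: Cl: 2≠4, K: 2≠4, O: 6=6
Not balanced

No, not balanced


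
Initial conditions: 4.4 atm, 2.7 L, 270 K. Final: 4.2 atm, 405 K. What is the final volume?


P1V1/T1 = P2V2/T2
V2 = P1V1T2/(T1P2)
= 4.4×2.7×405/(270×4.2)
= 4.243 L

4.243 L


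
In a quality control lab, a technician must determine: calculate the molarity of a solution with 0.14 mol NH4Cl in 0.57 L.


M = n/V = 0.14/0.57 = 0.246 mol/L

0.246 M


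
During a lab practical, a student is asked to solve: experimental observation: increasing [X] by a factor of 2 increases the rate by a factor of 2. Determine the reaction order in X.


rate ∝ [X]^n
2^n = 2 → n = 1
Order in X: 1

1


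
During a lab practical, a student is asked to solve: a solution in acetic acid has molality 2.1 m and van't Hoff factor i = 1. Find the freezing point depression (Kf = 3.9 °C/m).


ΔTf = Kf × m × i
= 3.9 × 2.1 × 1
= 8.19 °C

8.19 °C


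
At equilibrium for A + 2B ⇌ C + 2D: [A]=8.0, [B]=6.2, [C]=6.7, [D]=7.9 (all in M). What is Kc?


Kc = [C][D]^2/([A][B]^2)
= (6.7^1 × 7.9^2)/(8.0^1 × 6.2^2)
= 418.147/307.52
= 1.360

1.360


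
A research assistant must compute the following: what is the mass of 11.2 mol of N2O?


M(N2O) = 44.02 g/mol
mass = n × M = 11.2 × 44.02 = 493.02 g

493.02 g


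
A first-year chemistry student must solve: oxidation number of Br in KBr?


halide: -1
Oxidation number: -1

-1


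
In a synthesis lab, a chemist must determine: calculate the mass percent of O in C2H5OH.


M(C2H5OH) = 2×12.01 + 6×1.008 + 1×16.0 = 46.068 g/mol
Mass of O = 1 × 16.0 = 16.00 g/mol
% O = 16.00/46.068 × 100 = 34.73%

34.73%


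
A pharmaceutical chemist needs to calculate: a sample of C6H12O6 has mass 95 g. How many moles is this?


M(C6H12O6) = 180.16 g/mol
n = mass/M = 95/180.16 = 0.5273 mol

0.5273 mol


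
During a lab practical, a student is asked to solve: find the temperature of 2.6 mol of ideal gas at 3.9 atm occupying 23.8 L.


PV = nRT  (R = 0.08206 L·atm/(mol·K))
T = PV/(nR) = 3.9×23.8/(2.6×0.08206)
= 92.82/0.213356
= 435.05 K

435.05 K


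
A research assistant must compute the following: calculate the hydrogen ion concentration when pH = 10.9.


[H+] = 10^(-pH) = 10^(-10.9)
= 1.26×10^-11 M

1.26×10^-11 M


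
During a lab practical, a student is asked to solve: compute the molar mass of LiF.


M(LiF) = 1×6.94 + 1×19.0
= 6.94 + 19.0
= 25.94 g/mol

25.94 g/mol


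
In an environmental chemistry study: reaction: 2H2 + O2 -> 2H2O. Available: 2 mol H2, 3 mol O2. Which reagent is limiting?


Mole ratio available / coefficient:
  H2: 2/2 = 1.000
  O2: 3/1 = 3.000
Smaller ratio is limiting.

H2


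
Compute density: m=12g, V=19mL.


ρ = mass/volume
= 12/19
= 0.632 g/mL

0.632 g/mL


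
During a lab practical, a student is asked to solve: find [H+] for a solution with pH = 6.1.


[H+] = 10^(-pH) = 10^(-6.1)
= 7.94×10^-7 M

7.94×10^-7 M


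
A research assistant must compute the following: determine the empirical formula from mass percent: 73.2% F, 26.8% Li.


Assume 100 g sample. Moles of each element:
  F: 73.2/19.0 = 3.853 mol
  Li: 26.8/6.94 = 3.862 mol
Divide by smallest (3.853):
  F: 3.853/3.853 = 1.0
  Li: 3.862/3.853 = 1.0
Empirical formula: LiF

LiF


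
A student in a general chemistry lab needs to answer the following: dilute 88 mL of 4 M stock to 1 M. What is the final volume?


C1V1 = C2V2
4 × 88 = 1 × V2
V2 = 352/1 = 352.0 mL

352.0 mL


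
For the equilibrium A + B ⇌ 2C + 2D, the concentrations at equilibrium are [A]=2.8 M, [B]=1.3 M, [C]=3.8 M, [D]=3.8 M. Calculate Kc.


Kc = [C]^2[D]^2/([A][B])
= (3.8^2 × 3.8^2)/(2.8^1 × 1.3^1)
= 208.5136/3.64
= 57.28

57.28


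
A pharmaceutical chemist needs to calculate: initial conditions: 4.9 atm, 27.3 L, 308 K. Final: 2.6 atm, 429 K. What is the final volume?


P1V1/T1 = P2V2/T2
V2 = P1V1T2/(T1P2)
= 4.9×27.3×429/(308×2.6)
= 71.662 L

71.662 L
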